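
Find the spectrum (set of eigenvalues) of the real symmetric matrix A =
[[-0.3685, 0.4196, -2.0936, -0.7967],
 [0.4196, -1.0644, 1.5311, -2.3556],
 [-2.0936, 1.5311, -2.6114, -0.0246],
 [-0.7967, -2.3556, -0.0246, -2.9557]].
sigma(A) ≈ {-5, -4, 1} (1 with multiplicity 2)

A is real symmetric, so its spectrum consists of real eigenvalues. Expanding the characteristic polynomial of the displayed matrix gives
  det(λ I - A) = p(λ) = λ^4 + (7)λ^3 + (3)λ^2 + (-31)λ + (20).
Solving p(λ) = 0 yields eigenvalues ≈ -5, -4, 1, 1. (A is shown rounded to 4 decimals, so these recover the underlying integer eigenvalues to within that precision.)
Verification: the trace of A = -7 equals the sum of eigenvalues -7, and det(A) ≈ 19.9994 matches the eigenvalue product 20.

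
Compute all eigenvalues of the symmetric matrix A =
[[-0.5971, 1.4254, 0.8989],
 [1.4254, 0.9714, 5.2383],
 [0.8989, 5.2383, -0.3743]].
sigma(A) ≈ {-5, -1, 6}

A is real symmetric, so its spectrum consists of real eigenvalues. Expanding the characteristic polynomial of the displayed matrix gives
  det(λ I - A) = p(λ) = λ^3 + (0)λ^2 + (-31)λ + (-30).
Solving p(λ) = 0 yields eigenvalues ≈ -5, -1, 6. (A is shown rounded to 4 decimals, so these recover the underlying integer eigenvalues to within that precision.)
Verification: the trace of A = 0 equals the sum of eigenvalues 0, and det(A) ≈ 30.0006 matches the eigenvalue product 30.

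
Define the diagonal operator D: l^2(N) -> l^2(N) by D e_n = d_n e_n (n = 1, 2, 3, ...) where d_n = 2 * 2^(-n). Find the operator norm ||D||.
||D|| = 1 (attained at n = 1)

For D diagonal, ||D|| = sup_n |d_n|. The sequence d_n = 2 * 2^(-n) is positive and strictly decreasing (ratio 2^(-1) < 1), so the supremum is d_1 = 2/2 = 1. Hence ||D|| = 1.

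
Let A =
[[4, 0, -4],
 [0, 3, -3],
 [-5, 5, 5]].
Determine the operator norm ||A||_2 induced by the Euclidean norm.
||A||_2 ≈ 9.9692 (= sqrt(largest eigenvalue of A^T A))

||A||_2 = sigma_max(A) = sqrt(lambda_max(A^T A)). Form the symmetric matrix M = A^T A =
[[41, -25, -41],
 [-25, 34, 16],
 [-41, 16, 50]].
Its characteristic polynomial (trace, sum of principal 2x2 minors, determinant of M give the coefficients) is
  p(λ) = det(λ I - M) = λ^3 - 125λ^2 + 2582λ - 3600.
No integer candidate from the rational root theorem (±divisors of 3600) is a root, so the roots are irrational. The cubic discriminant is Δ = 27752917028 > 0, so there are three distinct real roots. p(1) = -1142 and p(2) = 1072 have opposite signs, so a root lies in (1, 2); Newton's method refines it to λ ≈ 1.5022. p(24) = 192 and p(25) = -1550 have opposite signs, so a root lies in (24, 25); Newton's method refines it to λ ≈ 24.1132. p(99) = -2808 and p(100) = 4600 have opposite signs, so a root lies in (99, 100); Newton's method refines it to λ ≈ 99.3846. Check (Vieta): the three roots sum to 125, matching tr M = 125.
So the eigenvalues of A^T A are ≈ 1.5022, 24.1132, 99.3846 (all ≥ 0, as they must be for A^T A). The largest is λ_max ≈ 99.3846, hence ||A||_2 = sqrt(λ_max) ≈ 9.9692.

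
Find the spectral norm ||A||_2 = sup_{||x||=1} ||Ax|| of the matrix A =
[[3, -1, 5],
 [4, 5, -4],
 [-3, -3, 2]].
||A||_2 ≈ 9.0722 (= sqrt(largest eigenvalue of A^T A))

||A||_2 = sigma_max(A) = sqrt(lambda_max(A^T A)). Form the symmetric matrix M = A^T A =
[[34, 26, -7],
 [26, 35, -31],
 [-7, -31, 45]].
Its characteristic polynomial (trace, sum of principal 2x2 minors, determinant of M give the coefficients) is
  p(λ) = det(λ I - M) = λ^3 - 114λ^2 + 2609λ - 25.
No integer candidate from the rational root theorem (±divisors of 25) is a root, so the roots are irrational. The cubic discriminant is Δ = 17411285785 > 0, so there are three distinct real roots. p(0) = -25 and p(1) = 2471 have opposite signs, so a root lies in (0, 1); Newton's method refines it to λ ≈ 0.0096. p(31) = 1091 and p(32) = -505 have opposite signs, so a root lies in (31, 32); Newton's method refines it to λ ≈ 31.6862. p(82) = -1255 and p(83) = 2963 have opposite signs, so a root lies in (82, 83); Newton's method refines it to λ ≈ 82.3042. Check (Vieta): the three roots sum to 114, matching tr M = 114.
So the eigenvalues of A^T A are ≈ 0.0096, 31.6862, 82.3042 (all ≥ 0, as they must be for A^T A). The largest is λ_max ≈ 82.3042, hence ||A||_2 = sqrt(λ_max) ≈ 9.0722.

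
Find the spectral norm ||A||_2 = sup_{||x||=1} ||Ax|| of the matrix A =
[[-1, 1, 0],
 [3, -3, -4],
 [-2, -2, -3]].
||A||_2 ≈ 6.3984 (= sqrt(largest eigenvalue of A^T A))

||A||_2 = sigma_max(A) = sqrt(lambda_max(A^T A)). Form the symmetric matrix M = A^T A =
[[14, -6, -6],
 [-6, 14, 18],
 [-6, 18, 25]].
Its characteristic polynomial (trace, sum of principal 2x2 minors, determinant of M give the coefficients) is
  p(λ) = det(λ I - M) = λ^3 - 53λ^2 + 500λ - 256.
No integer candidate from the rational root theorem (±divisors of 256) is a root, so the roots are irrational. The cubic discriminant is Δ = 170142480 > 0, so there are three distinct real roots. p(0) = -256 and p(1) = 192 have opposite signs, so a root lies in (0, 1); Newton's method refines it to λ ≈ 0.5429. p(11) = 162 and p(12) = -160 have opposite signs, so a root lies in (11, 12); Newton's method refines it to λ ≈ 11.5174. p(40) = -1056 and p(41) = 72 have opposite signs, so a root lies in (40, 41); Newton's method refines it to λ ≈ 40.9396. Check (Vieta): the three roots sum to 53, matching tr M = 53.
So the eigenvalues of A^T A are ≈ 0.5429, 11.5174, 40.9396 (all ≥ 0, as they must be for A^T A). The largest is λ_max ≈ 40.9396, hence ||A||_2 = sqrt(λ_max) ≈ 6.3984.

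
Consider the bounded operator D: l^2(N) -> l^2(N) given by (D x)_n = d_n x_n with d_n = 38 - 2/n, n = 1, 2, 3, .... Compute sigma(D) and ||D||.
sigma(D) = {38 - 2/n : n ≥ 1} ∪ {38}; ||D|| = 38

A bounded diagonal operator on l^2 with diagonal entries d_n has spectrum equal to the closure of {d_n : n ≥ 1}: every d_n is an eigenvalue (with eigenvector e_n), so {d_n} ⊂ sigma(D); the spectrum is closed, so its closure is too; and for lambda not in the closure, (D - lambda I) has bounded inverse (the diagonal entries 1/(d_n - lambda) are bounded). For our sequence d_n = 38 - 2/n, n = 1, 2, 3, ...:
  - {d_n} = {38 - 2/n : n ≥ 1}; the only limit point is 38
  - closure = {38 - 2/n : n ≥ 1} ∪ {38}
For the norm: a diagonal operator has ||D|| = sup_n |d_n|. Here d_n = 38 - 2/n increases monotonically from d_1 = 36 toward 38, with all terms in [36, 38); so sup_n |d_n| = 38 (the supremum is the limit, not attained). So ||D|| = 38.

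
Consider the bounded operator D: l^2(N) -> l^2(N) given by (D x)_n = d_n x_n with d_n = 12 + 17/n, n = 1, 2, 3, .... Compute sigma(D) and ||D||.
sigma(D) = {12 + 17/n : n ≥ 1} ∪ {12}; ||D|| = 29

A bounded diagonal operator on l^2 with diagonal entries d_n has spectrum equal to the closure of {d_n : n ≥ 1}: every d_n is an eigenvalue (with eigenvector e_n), so {d_n} ⊂ sigma(D); the spectrum is closed, so its closure is too; and for lambda not in the closure, (D - lambda I) has bounded inverse (the diagonal entries 1/(d_n - lambda) are bounded). For our sequence d_n = 12 + 17/n, n = 1, 2, 3, ...:
  - {d_n} = {12 + 17/n : n ≥ 1}; the only limit point is 12
  - closure = {12 + 17/n : n ≥ 1} ∪ {12}
For the norm: a diagonal operator has ||D|| = sup_n |d_n|. Here d_n = 12 + 17/n is positive and decreasing, so sup_n |d_n| = d_1 = 12 + 17 = 29. So ||D|| = 29.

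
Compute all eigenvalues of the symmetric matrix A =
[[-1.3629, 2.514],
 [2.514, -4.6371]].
sigma(A) ≈ {-6, 0}

A is real symmetric, so its spectrum consists of real eigenvalues. Expanding the characteristic polynomial of the displayed matrix gives
  det(λ I - A) = p(λ) = λ^2 + (6)λ + (0).
Solving p(λ) = 0 yields eigenvalues ≈ -6, 0. (A is shown rounded to 4 decimals, so these recover the underlying integer eigenvalues to within that precision.)
Verification: the trace of A = -6 equals the sum of eigenvalues -6, and det(A) ≈ -0.0003 matches the eigenvalue product 0.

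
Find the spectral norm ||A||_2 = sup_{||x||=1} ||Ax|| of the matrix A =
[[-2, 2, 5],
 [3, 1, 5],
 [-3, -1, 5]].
||A||_2 ≈ 8.836 (= sqrt(largest eigenvalue of A^T A))

||A||_2 = sigma_max(A) = sqrt(lambda_max(A^T A)). Form the symmetric matrix M = A^T A =
[[22, 2, -10],
 [2, 6, 10],
 [-10, 10, 75]].
Its characteristic polynomial (trace, sum of principal 2x2 minors, determinant of M give the coefficients) is
  p(λ) = det(λ I - M) = λ^3 - 103λ^2 + 2028λ - 6400.
No integer candidate from the rational root theorem (±divisors of 6400) is a root, so the roots are irrational. The cubic discriminant is Δ = 5253327248 > 0, so there are three distinct real roots. p(3) = -1216 and p(4) = 128 have opposite signs, so a root lies in (3, 4); Newton's method refines it to λ ≈ 3.8985. p(21) = 26 and p(22) = -988 have opposite signs, so a root lies in (21, 22); Newton's method refines it to λ ≈ 21.0266. p(78) = -316 and p(79) = 4028 have opposite signs, so a root lies in (78, 79); Newton's method refines it to λ ≈ 78.0748. Check (Vieta): the three roots sum to 103, matching tr M = 103.
So the eigenvalues of A^T A are ≈ 3.8985, 21.0266, 78.0748 (all ≥ 0, as they must be for A^T A). The largest is λ_max ≈ 78.0748, hence ||A||_2 = sqrt(λ_max) ≈ 8.836.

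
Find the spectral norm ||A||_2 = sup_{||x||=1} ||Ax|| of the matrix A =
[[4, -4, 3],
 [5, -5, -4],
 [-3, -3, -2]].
||A||_2 ≈ 9.1847 (= sqrt(largest eigenvalue of A^T A))

||A||_2 = sigma_max(A) = sqrt(lambda_max(A^T A)). Form the symmetric matrix M = A^T A =
[[50, -32, -2],
 [-32, 50, 14],
 [-2, 14, 29]].
Its characteristic polynomial (trace, sum of principal 2x2 minors, determinant of M give the coefficients) is
  p(λ) = det(λ I - M) = λ^3 - 129λ^2 + 4176λ - 34596.
No integer candidate from the rational root theorem (±divisors of 34596) is a root, so the roots are irrational. The cubic discriminant is Δ = 4984151616 > 0, so there are three distinct real roots. p(12) = -1332 and p(13) = 88 have opposite signs, so a root lies in (12, 13); Newton's method refines it to λ ≈ 12.9341. p(31) = 682 and p(32) = -292 have opposite signs, so a root lies in (31, 32); Newton's method refines it to λ ≈ 31.7075. p(84) = -1332 and p(85) = 2464 have opposite signs, so a root lies in (84, 85); Newton's method refines it to λ ≈ 84.3584. Check (Vieta): the three roots sum to 129, matching tr M = 129.
So the eigenvalues of A^T A are ≈ 12.9341, 31.7075, 84.3584 (all ≥ 0, as they must be for A^T A). The largest is λ_max ≈ 84.3584, hence ||A||_2 = sqrt(λ_max) ≈ 9.1847.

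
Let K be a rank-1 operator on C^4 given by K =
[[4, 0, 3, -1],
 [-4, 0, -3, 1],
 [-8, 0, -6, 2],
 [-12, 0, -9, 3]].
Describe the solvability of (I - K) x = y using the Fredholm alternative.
(I - K) is singular (det(I - K) = 0, i.e. 1 ∈ sigma(K)). (I - K) x = y is solvable iff y ⊥ ker((I - K)^*) = span{(4, 0, 3, -1)}, i.e. iff 4y_1 + 3y_3 - y_4 = 0. When solvable, the solutions are x = y + c·(1, -1, -2, -3), c arbitrary (ker(I - K) = span{(1, -1, -2, -3)}, dimension 1).

K has rank 1, so it is an outer product K = u v^T: every row of K is a multiple of one row vector. Reading off the entries, u = (1, -1, -2, -3) and v = (4, 0, 3, -1) (row i of K equals u_i·v^T). A rank-one matrix u v^T satisfies K u = u (v·u) and kills the (3)-dimensional subspace v^⊥, so its characteristic polynomial is lambda^3 (lambda - v·u) with v·u = tr K = 1. Hence the eigenvalues of I - K are 1 (multiplicity 3) and 1 - (1) = 0, so det(I - K) = 0. (Direct check: I - K =
[[-3, 0, -3, 1],
 [4, 1, 3, -1],
 [8, 0, 7, -2],
 [12, 0, 9, -2]]
has determinant 0.) So 1 is an eigenvalue of K and (I - K) is not invertible. The finite-dimensional Fredholm alternative says: either (I - K) is invertible, or ker(I - K) ≠ {0} and then range(I - K) = ker((I - K)^*)^⊥, with dim ker(I - K) = dim ker((I - K)^*). We are in the second case, so we need both kernels. Kernel of I - K: (I - K) u = u - u (v·u) = u - u = 0, so ker(I - K) = span{u} = span{(1, -1, -2, -3)} (it is exactly 1-dimensional because rank(I - K) = 3). Kernel of the adjoint: K is real, so (I - K)^* = I - K^T = I - v u^T, and (I - v u^T) v = v - v (u·v) = 0; hence ker((I - K)^*) = span{v} = span{(4, 0, 3, -1)}. Therefore (I - K) x = y is solvable iff <y, v> = 0, i.e. iff 4y_1 + 3y_3 - y_4 = 0. When this holds, K y = u (v·y) = 0, so (I - K) y = y and x = y is a particular solution; the full solution set is the line x = y + c·u = y + c·(1, -1, -2, -3), c ∈ C.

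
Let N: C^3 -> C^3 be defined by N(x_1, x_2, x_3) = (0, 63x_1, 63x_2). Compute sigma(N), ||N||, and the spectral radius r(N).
sigma(N) = {0}; ||N|| = 63; r(N) = 0. (N is nilpotent with N^3 = 0.)

On C^3, N is a strictly lower-triangular matrix with 63 on the subdiagonal and zeros elsewhere, so its characteristic polynomial is lambda^3 and every eigenvalue is 0: sigma(N) = {0}. For the operator norm, N e_i = 63e_{i+1} for i = 1, ..., 2 and N e_3 = 0, so the singular values of N are 63 (with multiplicity 2) and 0; hence ||N|| = 63. The spectral radius r(N) = max|lambda| = 0. Note ||N|| > r(N) — characteristic of non-normal nilpotent operators. Indeed N^3 = 0.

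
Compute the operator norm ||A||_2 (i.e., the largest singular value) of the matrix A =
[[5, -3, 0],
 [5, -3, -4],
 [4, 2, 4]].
||A||_2 ≈ 8.8428 (= sqrt(largest eigenvalue of A^T A))

||A||_2 = sigma_max(A) = sqrt(lambda_max(A^T A)). Form the symmetric matrix M = A^T A =
[[66, -22, -4],
 [-22, 22, 20],
 [-4, 20, 32]].
Its characteristic polynomial (trace, sum of principal 2x2 minors, determinant of M give the coefficients) is
  p(λ) = det(λ I - M) = λ^3 - 120λ^2 + 3368λ - 7744.
No integer candidate from the rational root theorem (±divisors of 7744) is a root, so the roots are irrational. The cubic discriminant is Δ = 11717662720 > 0, so there are three distinct real roots. p(2) = -1480 and p(3) = 1307 have opposite signs, so a root lies in (2, 3); Newton's method refines it to λ ≈ 2.521. p(39) = 407 and p(40) = -1024 have opposite signs, so a root lies in (39, 40); Newton's method refines it to λ ≈ 39.2847. p(78) = -568 and p(79) = 2447 have opposite signs, so a root lies in (78, 79); Newton's method refines it to λ ≈ 78.1944. Check (Vieta): the three roots sum to 120, matching tr M = 120.
So the eigenvalues of A^T A are ≈ 2.521, 39.2847, 78.1944 (all ≥ 0, as they must be for A^T A). The largest is λ_max ≈ 78.1944, hence ||A||_2 = sqrt(λ_max) ≈ 8.8428.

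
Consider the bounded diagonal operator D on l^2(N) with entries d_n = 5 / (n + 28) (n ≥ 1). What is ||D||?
||D|| = 5/29 (attained at n = 1)

For D diagonal, ||D|| = sup_n |d_n| = sup_n 5/(n + 28). This is positive and strictly decreasing in n, so the supremum is attained at n = 1: d_1 = 5/(1 + 28) = 5/29. Hence ||D|| = 5/29.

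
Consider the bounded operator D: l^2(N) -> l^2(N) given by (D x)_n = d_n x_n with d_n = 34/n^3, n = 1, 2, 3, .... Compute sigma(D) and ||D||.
sigma(D) = {34/n^3 : n ≥ 1} ∪ {0}; ||D|| = 34

A bounded diagonal operator on l^2 with diagonal entries d_n has spectrum equal to the closure of {d_n : n ≥ 1}: every d_n is an eigenvalue (with eigenvector e_n), so {d_n} ⊂ sigma(D); the spectrum is closed, so its closure is too; and for lambda not in the closure, (D - lambda I) has bounded inverse (the diagonal entries 1/(d_n - lambda) are bounded). For our sequence d_n = 34/n^3, n = 1, 2, 3, ...:
  - {d_n} = {34/n^3 : n ≥ 1}; the only limit point is 0
  - closure = {34/n^3 : n ≥ 1} ∪ {0}
For the norm: a diagonal operator has ||D|| = sup_n |d_n|. Here d_n = 34/n^3 is positive and decreasing, so sup_n |d_n| = d_1 = 34. So ||D|| = 34.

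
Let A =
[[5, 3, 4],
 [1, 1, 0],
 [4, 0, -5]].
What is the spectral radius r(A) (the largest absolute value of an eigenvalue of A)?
r(A) ≈ 6.8608

The eigenvalues of A are the roots of its characteristic polynomial. With M = A (coefficients from the trace, the sum of principal 2x2 minors, and det A):
  p(λ) = det(λ I - M) = λ^3 - λ^2 - 44λ + 26.
No integer candidate from the rational root theorem (±divisors of 26) is a root, so the roots are irrational. The cubic discriminant is Δ = 345116 > 0, so there are three distinct real roots. p(-7) = -58 and p(-6) = 38 have opposite signs, so a root lies in (-7, -6); Newton's method refines it to λ ≈ -6.4485. p(0) = 26 and p(1) = -18 have opposite signs, so a root lies in (0, 1); Newton's method refines it to λ ≈ 0.5877. p(6) = -58 and p(7) = 12 have opposite signs, so a root lies in (6, 7); Newton's method refines it to λ ≈ 6.8608. Check (Vieta): the three roots sum to 1, matching tr M = 1.
Thus the eigenvalues (to 4 decimals) are -6.4485 (modulus 6.4485); 0.5877 (modulus 0.5877); 6.8608 (modulus 6.8608). The spectral radius is the largest modulus: r(A) ≈ 6.8608. (Cross-check: r(A) ≤ ||A||_2 ≈ 7.1651; equality holds whenever A is normal, though it can also hold for some non-normal A.)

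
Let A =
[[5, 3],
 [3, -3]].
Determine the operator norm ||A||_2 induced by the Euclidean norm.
||A||_2 = 6 (= sqrt(largest eigenvalue of A^T A))

||A||_2 = sigma_max(A) = sqrt(lambda_max(A^T A)). Form the symmetric matrix M = A^T A =
[[34, 6],
 [6, 18]].
Its characteristic polynomial (trace, determinant of M give the coefficients) is
  p(λ) = det(λ I - M) = λ^2 - 52λ + 576.
For λ^2 - 52λ + 576 the discriminant is 400. It is a perfect square (20^2), so the roots are rational: λ = (52 ± 20)/2 = 36, 16.
So the eigenvalues of A^T A are ≈ 16, 36 (all ≥ 0, as they must be for A^T A). The largest is λ_max = 36, hence ||A||_2 = sqrt(λ_max) = 6.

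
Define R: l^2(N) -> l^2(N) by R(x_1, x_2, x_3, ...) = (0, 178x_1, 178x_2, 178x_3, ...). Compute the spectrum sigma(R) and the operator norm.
sigma(R) = closed disk {z in C : |z| ≤ 178}; ||R|| = 178

Note R = 178·U where U is the unit right shift (U x)_k = x_{k-1} (with x_0 := 0); so ||R|| = 178||U|| and sigma(R) = 178·sigma(U). ||R x||^2 = sum_{k≥1} |178x_k|^2 = 31684||x||^2, so ||R|| = 178 and sigma(R) ⊂ {|z| ≤ 178}. For any |lambda| < 178, the equation (R - lambda I) x = 0 forces x_1 = 0, then 178x_k = lambda x_{k+1} ⇒ x = 0, so R has no eigenvalues. But (R - lambda I) is not surjective for |lambda| < 178: solving (R - lambda I) x = e_1 would require x_n proportional to (lambda/178)^(-n), which is not in l^2. So every |lambda| < 178 lies in the residual spectrum. The boundary |lambda| = 178 is in the approximate point spectrum (the spectrum is closed). Hence sigma(R) is the closed disk of radius 178.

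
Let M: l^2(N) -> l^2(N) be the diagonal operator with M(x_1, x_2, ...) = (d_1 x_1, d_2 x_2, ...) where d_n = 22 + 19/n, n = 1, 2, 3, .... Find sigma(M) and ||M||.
sigma(M) = {22 + 19/n : n ≥ 1} ∪ {22}; ||M|| = 41

A bounded diagonal operator on l^2 with diagonal entries d_n has spectrum equal to the closure of {d_n : n ≥ 1}: every d_n is an eigenvalue (with eigenvector e_n), so {d_n} ⊂ sigma(M); the spectrum is closed, so its closure is too; and for lambda not in the closure, (M - lambda I) has bounded inverse (the diagonal entries 1/(d_n - lambda) are bounded). For our sequence d_n = 22 + 19/n, n = 1, 2, 3, ...:
  - {d_n} = {22 + 19/n : n ≥ 1}; the only limit point is 22
  - closure = {22 + 19/n : n ≥ 1} ∪ {22}
For the norm: a diagonal operator has ||M|| = sup_n |d_n|. Here d_n = 22 + 19/n is positive and decreasing, so sup_n |d_n| = d_1 = 22 + 19 = 41. So ||M|| = 41.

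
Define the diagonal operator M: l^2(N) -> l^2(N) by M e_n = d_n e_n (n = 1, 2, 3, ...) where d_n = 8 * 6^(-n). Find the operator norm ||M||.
||M|| = 4/3 (attained at n = 1)

For M diagonal, ||M|| = sup_n |d_n|. The sequence d_n = 8 * 6^(-n) is positive and strictly decreasing (ratio 6^(-1) < 1), so the supremum is d_1 = 8/6 = 4/3. Hence ||M|| = 4/3.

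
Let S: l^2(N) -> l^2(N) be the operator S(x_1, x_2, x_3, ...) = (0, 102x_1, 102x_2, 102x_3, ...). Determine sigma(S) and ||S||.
sigma(S) = closed disk {z in C : |z| ≤ 102}; ||S|| = 102

Note S = 102·U where U is the unit right shift (U x)_k = x_{k-1} (with x_0 := 0); so ||S|| = 102||U|| and sigma(S) = 102·sigma(U). ||S x||^2 = sum_{k≥1} |102x_k|^2 = 10404||x||^2, so ||S|| = 102 and sigma(S) ⊂ {|z| ≤ 102}. For any |lambda| < 102, the equation (S - lambda I) x = 0 forces x_1 = 0, then 102x_k = lambda x_{k+1} ⇒ x = 0, so S has no eigenvalues. But (S - lambda I) is not surjective for |lambda| < 102: solving (S - lambda I) x = e_1 would require x_n proportional to (lambda/102)^(-n), which is not in l^2. So every |lambda| < 102 lies in the residual spectrum. The boundary |lambda| = 102 is in the approximate point spectrum (the spectrum is closed). Hence sigma(S) is the closed disk of radius 102.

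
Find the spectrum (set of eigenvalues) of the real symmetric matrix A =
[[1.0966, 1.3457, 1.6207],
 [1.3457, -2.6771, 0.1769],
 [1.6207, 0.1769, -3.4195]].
sigma(A) ≈ {-4, -3, 2}

A is real symmetric, so its spectrum consists of real eigenvalues. Expanding the characteristic polynomial of the displayed matrix gives
  det(λ I - A) = p(λ) = λ^3 + (5)λ^2 + (-2)λ + (-24).
Solving p(λ) = 0 yields eigenvalues ≈ -4, -3, 2. (A is shown rounded to 4 decimals, so these recover the underlying integer eigenvalues to within that precision.)
Verification: the trace of A = -5 equals the sum of eigenvalues -5, and det(A) ≈ 24.0002 matches the eigenvalue product 24.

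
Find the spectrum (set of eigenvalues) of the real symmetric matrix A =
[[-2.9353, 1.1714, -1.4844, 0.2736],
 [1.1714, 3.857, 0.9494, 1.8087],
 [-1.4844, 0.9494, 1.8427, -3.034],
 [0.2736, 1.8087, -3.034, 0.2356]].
sigma(A) ≈ {-4, -2, 4, 5}

A is real symmetric, so its spectrum consists of real eigenvalues. Expanding the characteristic polynomial of the displayed matrix gives
  det(λ I - A) = p(λ) = λ^4 + (-3)λ^3 + (-26)λ^2 + (48)λ + (160.0017).
Solving p(λ) = 0 yields eigenvalues ≈ -4, -2, 4, 5. (A is shown rounded to 4 decimals, so these recover the underlying integer eigenvalues to within that precision.)
Verification: the trace of A = 3 equals the sum of eigenvalues 3, and det(A) ≈ 160.0017 matches the eigenvalue product 160.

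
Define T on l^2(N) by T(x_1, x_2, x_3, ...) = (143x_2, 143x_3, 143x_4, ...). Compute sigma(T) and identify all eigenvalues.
sigma(T) = closed disk {z in C : |z| ≤ 143}; sigma_p(T) = open disk {z in C : |z| < 143}

Note T = 143·V where V is the unit left shift (V x)_k = x_{k+1}; so sigma(T) = 143·sigma(V) and ||T|| = 143||V||. ||T x||^2 = 20449sum_{k≥2} |x_k|^2 ≤ 20449||x||^2, with equality on {x : x_1 = 0}, so ||T|| = 143. For any lambda with |lambda| < 143, set r = lambda/143 (|r| < 1); the vector x = (1, r, r^2, ...) is in l^2 and satisfies T x = 143(r, r^2, ...) = lambda x, so lambda is an eigenvalue. On the boundary |lambda| = 143 the geometric series diverges, so no l^2 eigenvector exists, but these lambda lie in the approximate point spectrum. Hence sigma(T) is the closed disk of radius 143 and sigma_p(T) is the open disk.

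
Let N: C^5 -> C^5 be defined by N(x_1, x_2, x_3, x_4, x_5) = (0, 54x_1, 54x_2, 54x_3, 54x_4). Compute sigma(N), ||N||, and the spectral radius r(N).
sigma(N) = {0}; ||N|| = 54; r(N) = 0. (N is nilpotent with N^5 = 0.)

On C^5, N is a strictly lower-triangular matrix with 54 on the subdiagonal and zeros elsewhere, so its characteristic polynomial is lambda^5 and every eigenvalue is 0: sigma(N) = {0}. For the operator norm, N e_i = 54e_{i+1} for i = 1, ..., 4 and N e_5 = 0, so the singular values of N are 54 (with multiplicity 4) and 0; hence ||N|| = 54. The spectral radius r(N) = max|lambda| = 0. Note ||N|| > r(N) — characteristic of non-normal nilpotent operators. Indeed N^5 = 0.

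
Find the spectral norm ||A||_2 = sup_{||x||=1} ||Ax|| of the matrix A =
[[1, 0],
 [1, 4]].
||A||_2 = sqrt((18 + sqrt(260))/2) ≈ 4.1306 (= sqrt(largest eigenvalue of A^T A))

||A||_2 = sigma_max(A) = sqrt(lambda_max(A^T A)). Form the symmetric matrix M = A^T A =
[[2, 4],
 [4, 16]].
Its characteristic polynomial (trace, determinant of M give the coefficients) is
  p(λ) = det(λ I - M) = λ^2 - 18λ + 16.
For λ^2 - 18λ + 16 the discriminant is 260. It is nonnegative but not a perfect square, so the roots are real and irrational: λ = (18 ± sqrt(260))/2 ≈ 17.0623, 0.9377.
So the eigenvalues of A^T A are ≈ 0.9377, 17.0623 (all ≥ 0, as they must be for A^T A). The largest is λ_max = (18 + sqrt(260))/2 ≈ 17.0623, hence ||A||_2 = sqrt(λ_max) = sqrt((18 + sqrt(260))/2) ≈ 4.1306.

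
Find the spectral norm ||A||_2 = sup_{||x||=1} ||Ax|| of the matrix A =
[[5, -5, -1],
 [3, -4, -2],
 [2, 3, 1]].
||A||_2 ≈ 8.9441 (= sqrt(largest eigenvalue of A^T A))

||A||_2 = sigma_max(A) = sqrt(lambda_max(A^T A)). Form the symmetric matrix M = A^T A =
[[38, -31, -9],
 [-31, 50, 16],
 [-9, 16, 6]].
Its characteristic polynomial (trace, sum of principal 2x2 minors, determinant of M give the coefficients) is
  p(λ) = det(λ I - M) = λ^3 - 94λ^2 + 1130λ - 784.
No integer candidate from the rational root theorem (±divisors of 784) is a root, so the roots are irrational. The cubic discriminant is Δ = 4388769904 > 0, so there are three distinct real roots. p(0) = -784 and p(1) = 253 have opposite signs, so a root lies in (0, 1); Newton's method refines it to λ ≈ 0.7389. p(13) = 217 and p(14) = -644 have opposite signs, so a root lies in (13, 14); Newton's method refines it to λ ≈ 13.2642. p(79) = -5129 and p(80) = 16 have opposite signs, so a root lies in (79, 80); Newton's method refines it to λ ≈ 79.997. Check (Vieta): the three roots sum to 94, matching tr M = 94.
So the eigenvalues of A^T A are ≈ 0.7389, 13.2642, 79.997 (all ≥ 0, as they must be for A^T A). The largest is λ_max ≈ 79.997, hence ||A||_2 = sqrt(λ_max) ≈ 8.9441.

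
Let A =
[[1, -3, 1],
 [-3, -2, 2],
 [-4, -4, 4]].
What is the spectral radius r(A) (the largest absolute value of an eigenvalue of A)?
r(A) ≈ 3.1451

The eigenvalues of A are the roots of its characteristic polynomial. With M = A (coefficients from the trace, the sum of principal 2x2 minors, and det A):
  p(λ) = det(λ I - M) = λ^3 - 3λ^2 - 3λ + 8.
No integer candidate from the rational root theorem (±divisors of 8) is a root, so the roots are irrational. The cubic discriminant is Δ = 621 > 0, so there are three distinct real roots. p(-2) = -6 and p(-1) = 7 have opposite signs, so a root lies in (-2, -1); Newton's method refines it to λ ≈ -1.6691. p(1) = 3 and p(2) = -2 have opposite signs, so a root lies in (1, 2); Newton's method refines it to λ ≈ 1.524. p(3) = -1 and p(4) = 12 have opposite signs, so a root lies in (3, 4); Newton's method refines it to λ ≈ 3.1451. Check (Vieta): the three roots sum to 3, matching tr M = 3.
Thus the eigenvalues (to 4 decimals) are -1.6691 (modulus 1.6691); 1.524 (modulus 1.524); 3.1451 (modulus 3.1451). The spectral radius is the largest modulus: r(A) ≈ 3.1451. (Cross-check: r(A) ≤ ||A||_2 ≈ 8.2124; equality holds whenever A is normal, though it can also hold for some non-normal A.)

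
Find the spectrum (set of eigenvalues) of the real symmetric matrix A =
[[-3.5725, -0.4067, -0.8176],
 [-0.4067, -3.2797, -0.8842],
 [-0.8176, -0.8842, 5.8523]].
sigma(A) ≈ {-4, -3, 6}

A is real symmetric, so its spectrum consists of real eigenvalues. Expanding the characteristic polynomial of the displayed matrix gives
  det(λ I - A) = p(λ) = λ^3 + (1)λ^2 + (-30)λ + (-72).
Solving p(λ) = 0 yields eigenvalues ≈ -4, -3, 6. (A is shown rounded to 4 decimals, so these recover the underlying integer eigenvalues to within that precision.)
Verification: the trace of A = -1 equals the sum of eigenvalues -1, and det(A) ≈ 71.9992 matches the eigenvalue product 72.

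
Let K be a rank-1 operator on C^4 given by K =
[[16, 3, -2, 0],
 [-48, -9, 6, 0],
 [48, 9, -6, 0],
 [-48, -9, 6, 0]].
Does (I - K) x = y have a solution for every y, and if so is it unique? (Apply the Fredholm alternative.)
(I - K) is singular (det(I - K) = 0, i.e. 1 ∈ sigma(K)). (I - K) x = y is solvable iff y ⊥ ker((I - K)^*) = span{(16, 3, -2, 0)}, i.e. iff 16y_1 + 3y_2 - 2y_3 = 0. When solvable, the solutions are x = y + c·(1, -3, 3, -3), c arbitrary (ker(I - K) = span{(1, -3, 3, -3)}, dimension 1).

K has rank 1, so it is an outer product K = u v^T: every row of K is a multiple of one row vector. Reading off the entries, u = (1, -3, 3, -3) and v = (16, 3, -2, 0) (row i of K equals u_i·v^T). A rank-one matrix u v^T satisfies K u = u (v·u) and kills the (3)-dimensional subspace v^⊥, so its characteristic polynomial is lambda^3 (lambda - v·u) with v·u = tr K = 1. Hence the eigenvalues of I - K are 1 (multiplicity 3) and 1 - (1) = 0, so det(I - K) = 0. (Direct check: I - K =
[[-15, -3, 2, 0],
 [48, 10, -6, 0],
 [-48, -9, 7, 0],
 [48, 9, -6, 1]]
has determinant 0.) So 1 is an eigenvalue of K and (I - K) is not invertible. The finite-dimensional Fredholm alternative says: either (I - K) is invertible, or ker(I - K) ≠ {0} and then range(I - K) = ker((I - K)^*)^⊥, with dim ker(I - K) = dim ker((I - K)^*). We are in the second case, so we need both kernels. Kernel of I - K: (I - K) u = u - u (v·u) = u - u = 0, so ker(I - K) = span{u} = span{(1, -3, 3, -3)} (it is exactly 1-dimensional because rank(I - K) = 3). Kernel of the adjoint: K is real, so (I - K)^* = I - K^T = I - v u^T, and (I - v u^T) v = v - v (u·v) = 0; hence ker((I - K)^*) = span{v} = span{(16, 3, -2, 0)}. Therefore (I - K) x = y is solvable iff <y, v> = 0, i.e. iff 16y_1 + 3y_2 - 2y_3 = 0. When this holds, K y = u (v·y) = 0, so (I - K) y = y and x = y is a particular solution; the full solution set is the line x = y + c·u = y + c·(1, -3, 3, -3), c ∈ C.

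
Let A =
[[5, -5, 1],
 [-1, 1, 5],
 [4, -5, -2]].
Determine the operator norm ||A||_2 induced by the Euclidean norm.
||A||_2 ≈ 9.7583 (= sqrt(largest eigenvalue of A^T A))

||A||_2 = sigma_max(A) = sqrt(lambda_max(A^T A)). Form the symmetric matrix M = A^T A =
[[42, -46, -8],
 [-46, 51, 10],
 [-8, 10, 30]].
Its characteristic polynomial (trace, sum of principal 2x2 minors, determinant of M give the coefficients) is
  p(λ) = det(λ I - M) = λ^3 - 123λ^2 + 2652λ - 676.
No integer candidate from the rational root theorem (±divisors of 676) is a root, so the roots are irrational. The cubic discriminant is Δ = 30721693392 > 0, so there are three distinct real roots. p(0) = -676 and p(1) = 1854 have opposite signs, so a root lies in (0, 1); Newton's method refines it to λ ≈ 0.258. p(27) = 944 and p(28) = -900 have opposite signs, so a root lies in (27, 28); Newton's method refines it to λ ≈ 27.5174. p(95) = -1436 and p(96) = 5084 have opposite signs, so a root lies in (95, 96); Newton's method refines it to λ ≈ 95.2246. Check (Vieta): the three roots sum to 123, matching tr M = 123.
So the eigenvalues of A^T A are ≈ 0.258, 27.5174, 95.2246 (all ≥ 0, as they must be for A^T A). The largest is λ_max ≈ 95.2246, hence ||A||_2 = sqrt(λ_max) ≈ 9.7583.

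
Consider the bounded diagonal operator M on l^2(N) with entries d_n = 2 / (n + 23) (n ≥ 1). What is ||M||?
||M|| = 1/12 (attained at n = 1)

For M diagonal, ||M|| = sup_n |d_n| = sup_n 2/(n + 23). This is positive and strictly decreasing in n, so the supremum is attained at n = 1: d_1 = 2/(1 + 23) = 1/12. Hence ||M|| = 1/12.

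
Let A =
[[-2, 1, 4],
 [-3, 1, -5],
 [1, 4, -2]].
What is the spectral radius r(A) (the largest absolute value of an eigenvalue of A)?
r(A) ≈ 4.8798

The eigenvalues of A are the roots of its characteristic polynomial. With M = A (coefficients from the trace, the sum of principal 2x2 minors, and det A):
  p(λ) = det(λ I - M) = λ^3 + 3λ^2 + 19λ + 99.
No integer candidate from the rational root theorem (±divisors of 99) is a root, so the roots are irrational. The cubic discriminant is Δ = -197932 < 0, so there is one real root and a complex-conjugate pair. p(-5) = -46 and p(-4) = 7 have opposite signs, so a root lies in (-5, -4); Newton's method refines it to λ ≈ -4.1575. Dividing out (λ - (-4.1575)) leaves approximately λ^2 - 1.1575λ + 23.8123. For λ^2 - 1.1575λ + 23.8123 the discriminant is -93.9096. It is negative, so the remaining roots are the complex-conjugate pair λ ≈ 0.5788 ± 4.8453i. Their product equals the constant term, so |λ|^2 ≈ 23.8123 and |λ| ≈ 4.8798.
Thus the eigenvalues (to 4 decimals) are -4.1575 (modulus 4.1575); 0.5788 ± 4.8453i (modulus 4.8798). The spectral radius is the largest modulus: r(A) ≈ 4.8798. (Cross-check: r(A) ≤ ||A||_2 ≈ 6.9622; equality holds whenever A is normal, though it can also hold for some non-normal A.)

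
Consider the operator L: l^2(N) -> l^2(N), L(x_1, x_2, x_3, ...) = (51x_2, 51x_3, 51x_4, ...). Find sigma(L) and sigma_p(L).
sigma(L) = closed disk {z in C : |z| ≤ 51}; sigma_p(L) = open disk {z in C : |z| < 51}

Note L = 51·V where V is the unit left shift (V x)_k = x_{k+1}; so sigma(L) = 51·sigma(V) and ||L|| = 51||V||. ||L x||^2 = 2601sum_{k≥2} |x_k|^2 ≤ 2601||x||^2, with equality on {x : x_1 = 0}, so ||L|| = 51. For any lambda with |lambda| < 51, set r = lambda/51 (|r| < 1); the vector x = (1, r, r^2, ...) is in l^2 and satisfies L x = 51(r, r^2, ...) = lambda x, so lambda is an eigenvalue. On the boundary |lambda| = 51 the geometric series diverges, so no l^2 eigenvector exists, but these lambda lie in the approximate point spectrum. Hence sigma(L) is the closed disk of radius 51 and sigma_p(L) is the open disk.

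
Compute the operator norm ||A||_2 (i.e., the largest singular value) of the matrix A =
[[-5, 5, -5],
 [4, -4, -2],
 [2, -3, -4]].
||A||_2 ≈ 9.8206 (= sqrt(largest eigenvalue of A^T A))

||A||_2 = sigma_max(A) = sqrt(lambda_max(A^T A)). Form the symmetric matrix M = A^T A =
[[45, -47, 9],
 [-47, 50, -5],
 [9, -5, 45]].
Its characteristic polynomial (trace, sum of principal 2x2 minors, determinant of M give the coefficients) is
  p(λ) = det(λ I - M) = λ^3 - 140λ^2 + 4210λ - 900.
No integer candidate from the rational root theorem (±divisors of 900) is a root, so the roots are irrational. The cubic discriminant is Δ = 48566526000 > 0, so there are three distinct real roots. p(0) = -900 and p(1) = 3171 have opposite signs, so a root lies in (0, 1); Newton's method refines it to λ ≈ 0.2153. p(43) = 777 and p(44) = -1516 have opposite signs, so a root lies in (43, 44); Newton's method refines it to λ ≈ 43.3398. p(96) = -2244 and p(97) = 2883 have opposite signs, so a root lies in (96, 97); Newton's method refines it to λ ≈ 96.4449. Check (Vieta): the three roots sum to 140, matching tr M = 140.
So the eigenvalues of A^T A are ≈ 0.2153, 43.3398, 96.4449 (all ≥ 0, as they must be for A^T A). The largest is λ_max ≈ 96.4449, hence ||A||_2 = sqrt(λ_max) ≈ 9.8206.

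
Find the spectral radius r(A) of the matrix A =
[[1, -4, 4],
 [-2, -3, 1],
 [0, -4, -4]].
r(A) ≈ 5.2195

The eigenvalues of A are the roots of its characteristic polynomial. With M = A (coefficients from the trace, the sum of principal 2x2 minors, and det A):
  p(λ) = det(λ I - M) = λ^3 + 6λ^2 + λ - 80.
No integer candidate from the rational root theorem (±divisors of 80) is a root, so the roots are irrational. The cubic discriminant is Δ = -112288 < 0, so there is one real root and a complex-conjugate pair. p(2) = -46 and p(3) = 4 have opposite signs, so a root lies in (2, 3); Newton's method refines it to λ ≈ 2.9366. Dividing out (λ - (2.9366)) leaves approximately λ^2 + 8.9366λ + 27.2428. For λ^2 + 8.9366λ + 27.2428 the discriminant is -29.1089. It is negative, so the remaining roots are the complex-conjugate pair λ ≈ -4.4683 ± 2.6976i. Their product equals the constant term, so |λ|^2 ≈ 27.2428 and |λ| ≈ 5.2195.
Thus the eigenvalues (to 4 decimals) are 2.9366 (modulus 2.9366); -4.4683 ± 2.6976i (modulus 5.2195). The spectral radius is the largest modulus: r(A) ≈ 5.2195. (Cross-check: r(A) ≤ ||A||_2 ≈ 6.4841; equality holds whenever A is normal, though it can also hold for some non-normal A.)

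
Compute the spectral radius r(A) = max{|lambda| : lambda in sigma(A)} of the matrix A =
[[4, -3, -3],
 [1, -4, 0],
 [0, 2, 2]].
r(A) ≈ 3.7475

The eigenvalues of A are the roots of its characteristic polynomial. With M = A (coefficients from the trace, the sum of principal 2x2 minors, and det A):
  p(λ) = det(λ I - M) = λ^3 - 2λ^2 - 13λ + 32.
No integer candidate from the rational root theorem (±divisors of 32) is a root, so the roots are irrational. The cubic discriminant is Δ = -2184 < 0, so there is one real root and a complex-conjugate pair. p(-4) = -12 and p(-3) = 26 have opposite signs, so a root lies in (-4, -3); Newton's method refines it to λ ≈ -3.7475. Dividing out (λ - (-3.7475)) leaves approximately λ^2 - 5.7475λ + 8.539. For λ^2 - 5.7475λ + 8.539 the discriminant is -1.1219. It is negative, so the remaining roots are the complex-conjugate pair λ ≈ 2.8738 ± 0.5296i. Their product equals the constant term, so |λ|^2 ≈ 8.539 and |λ| ≈ 2.9222.
Thus the eigenvalues (to 4 decimals) are -3.7475 (modulus 3.7475); 2.8738 ± 0.5296i (modulus 2.9222). The spectral radius is the largest modulus: r(A) ≈ 3.7475. (Cross-check: r(A) ≤ ||A||_2 ≈ 6.9797; equality holds whenever A is normal, though it can also hold for some non-normal A.)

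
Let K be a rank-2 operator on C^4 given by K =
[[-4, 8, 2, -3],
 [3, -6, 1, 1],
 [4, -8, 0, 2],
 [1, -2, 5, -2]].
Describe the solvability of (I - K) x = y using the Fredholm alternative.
(I - K) is invertible (det(I - K) = 28 ≠ 0), so for every y in C^4 the equation (I - K) x = y has a unique solution.

K has rank 2 and factors as K = U V^T = u1 v1^T + u2 v2^T with u1 = (-1, 2, 2, 3), v1 = (1, -2, 1, 0), u2 = (-3, 1, 2, -2), v2 = (1, -2, -1, 1) (multiplying out reproduces the displayed K). The nonzero eigenvalues of U V^T coincide with those of the 2 x 2 matrix G = V^T U = [[v1·u1, v1·u2], [v2·u1, v2·u2]] = [[-3, -3], [-4, -9]], and by the Sylvester determinant identity det(I_4 - U V^T) = det(I_2 - V^T U) = det([[4, 3], [4, 10]]) = (4)(10) - (3)(4) = 28. (Direct check: I - K =
[[5, -8, -2, 3],
 [-3, 7, -1, -1],
 [-4, 8, 1, -2],
 [-1, 2, -5, 3]]
has determinant 28.) The finite-dimensional Fredholm alternative says: either (I - K) is invertible, or ker(I - K) ≠ {0} and then range(I - K) = ker((I - K)^*)^⊥, with dim ker(I - K) = dim ker((I - K)^*). Since det(I - K) ≠ 0, 1 is not an eigenvalue of K and ker(I - K) = {0}, so we are in the first case: for every y there is a unique x = (I - K)^(-1) y. (Explicitly, by the Woodbury identity, (I - U V^T)^(-1) = I + U (I_2 - G)^(-1) V^T.)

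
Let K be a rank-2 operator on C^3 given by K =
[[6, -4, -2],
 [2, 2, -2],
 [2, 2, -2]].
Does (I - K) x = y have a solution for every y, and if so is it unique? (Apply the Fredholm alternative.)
(I - K) is invertible (det(I - K) = 7 ≠ 0), so for every y in C^3 the equation (I - K) x = y has a unique solution.

K has rank 2 and factors as K = U V^T = u1 v1^T + u2 v2^T with u1 = (0, -1, -1), v1 = (-2, -2, 2), u2 = (2, 0, 0), v2 = (3, -2, -1) (multiplying out reproduces the displayed K). The nonzero eigenvalues of U V^T coincide with those of the 2 x 2 matrix G = V^T U = [[v1·u1, v1·u2], [v2·u1, v2·u2]] = [[0, -4], [3, 6]], and by the Sylvester determinant identity det(I_3 - U V^T) = det(I_2 - V^T U) = det([[1, 4], [-3, -5]]) = (1)(-5) - (4)(-3) = 7. (Direct check: I - K =
[[-5, 4, 2],
 [-2, -1, 2],
 [-2, -2, 3]]
has determinant 7.) The finite-dimensional Fredholm alternative says: either (I - K) is invertible, or ker(I - K) ≠ {0} and then range(I - K) = ker((I - K)^*)^⊥, with dim ker(I - K) = dim ker((I - K)^*). Since det(I - K) ≠ 0, 1 is not an eigenvalue of K and ker(I - K) = {0}, so we are in the first case: for every y there is a unique x = (I - K)^(-1) y. (Explicitly, by the Woodbury identity, (I - U V^T)^(-1) = I + U (I_2 - G)^(-1) V^T.)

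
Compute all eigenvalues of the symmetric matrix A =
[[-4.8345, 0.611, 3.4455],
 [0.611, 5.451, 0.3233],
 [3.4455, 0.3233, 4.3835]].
sigma(A) ≈ {-6, 5, 6}

A is real symmetric, so its spectrum consists of real eigenvalues. Expanding the characteristic polynomial of the displayed matrix gives
  det(λ I - A) = p(λ) = λ^3 + (-5)λ^2 + (-36)λ + (180).
Solving p(λ) = 0 yields eigenvalues ≈ -6, 5, 6. (A is shown rounded to 4 decimals, so these recover the underlying integer eigenvalues to within that precision.)
Verification: the trace of A = 5 equals the sum of eigenvalues 5, and det(A) ≈ -179.9991 matches the eigenvalue product -180.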